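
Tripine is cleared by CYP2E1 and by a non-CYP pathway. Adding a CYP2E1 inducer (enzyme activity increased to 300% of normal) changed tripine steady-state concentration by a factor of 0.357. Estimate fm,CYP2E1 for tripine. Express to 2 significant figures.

Let fm be the CYP2E1 fraction. New clearance relative to baseline = fm × 3 + (1 − fm).
Steady-state concentration ratio = 1 / (new CL fraction), so new CL fraction = 1 / 0.357 = 2.801.
fm × 3 + 1 − fm = 2.801  ⇒  fm × (3 − 1) = 1.801  ⇒  fm = 0.90.

0.90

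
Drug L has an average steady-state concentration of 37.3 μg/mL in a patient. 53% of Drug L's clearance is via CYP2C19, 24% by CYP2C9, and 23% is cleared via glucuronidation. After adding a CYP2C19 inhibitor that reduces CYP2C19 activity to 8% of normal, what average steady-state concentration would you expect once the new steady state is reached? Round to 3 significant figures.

The CYP2C19 pathway (53% of clearance) drops to 0.08× activity: 0.53 × 0.08 = 0.0424.
CYP2C9 (24%) and the residual 23% are unaffected.
CL_new/CL_old = 0.0424 + 0.24 + 0.23 = 0.5124.
New average steady-state concentration = baseline ÷ relative clearance = 37.3 / 0.5124 = 72.8 μg/mL.

72.8 μg/mL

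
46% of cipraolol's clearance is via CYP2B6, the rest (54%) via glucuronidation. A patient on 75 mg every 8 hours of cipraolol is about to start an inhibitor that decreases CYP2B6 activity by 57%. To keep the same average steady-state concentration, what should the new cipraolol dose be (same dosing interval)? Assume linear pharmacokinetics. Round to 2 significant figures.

55 mg

The CYP2B6 pathway (46% of clearance) drops to 0.43× activity: 0.46 × 0.43 = 0.1978.
Non-CYP routes (54%) are unchanged.
Relative clearance = 0.1978 + 0.54 = 0.7378.
To maintain the same steady-state level, dose must scale with clearance: new dose = 75 × 0.7378 = 55 mg.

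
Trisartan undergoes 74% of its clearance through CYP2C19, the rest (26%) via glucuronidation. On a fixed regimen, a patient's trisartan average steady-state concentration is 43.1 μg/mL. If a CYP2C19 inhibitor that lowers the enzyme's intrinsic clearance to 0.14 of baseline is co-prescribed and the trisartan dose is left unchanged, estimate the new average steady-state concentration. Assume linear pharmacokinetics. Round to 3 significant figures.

119 μg/mL

The CYP2C19 pathway (74% of clearance) falls to 0.14× activity: 0.74 × 0.14 = 0.1036.
Non-CYP routes (26%) are unchanged.
Relative clearance = 0.1036 + 0.26 = 0.3636.
With dosing unchanged, average steady-state concentration scales as 1/CL: 43.1 / 0.3636 = 119 μg/mL.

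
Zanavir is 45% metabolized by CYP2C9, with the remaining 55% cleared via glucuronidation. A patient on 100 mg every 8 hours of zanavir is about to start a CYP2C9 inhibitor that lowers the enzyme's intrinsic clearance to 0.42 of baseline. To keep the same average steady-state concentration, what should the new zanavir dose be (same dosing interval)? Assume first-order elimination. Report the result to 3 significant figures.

CYP2C9: 0.45 × 0.42 = 0.189
Other: 0.55 (unchanged)
CL_new/CL_old = 0.189 + 0.55 = 0.739.
Css,avg = (dose rate)/CL, so holding Css fixed requires dose ∝ CL: 100 × 0.739 = 73.9 mg.

73.9 mg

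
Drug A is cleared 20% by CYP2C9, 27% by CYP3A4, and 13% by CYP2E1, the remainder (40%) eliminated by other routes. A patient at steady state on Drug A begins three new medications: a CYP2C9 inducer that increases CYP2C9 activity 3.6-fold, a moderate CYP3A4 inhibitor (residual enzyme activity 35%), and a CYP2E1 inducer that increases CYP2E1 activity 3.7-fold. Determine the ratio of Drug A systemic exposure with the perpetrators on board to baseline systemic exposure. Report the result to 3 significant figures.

The CYP2C9 pathway (20% of clearance) is boosted to 3.6× activity: 0.2 × 3.6 = 0.72.
The CYP3A4 pathway (27% of clearance) drops to 0.35× activity: 0.27 × 0.35 = 0.0945.
The CYP2E1 pathway (13% of clearance) rises to 3.7× activity: 0.13 × 3.7 = 0.481.
Non-CYP routes (40%) are unchanged.
New clearance relative to baseline: 0.72 + 0.0945 + 0.481 + 0.4 = 1.6955.
Net systemic exposure ratio = 1 / 1.6955 = 0.590.

0.590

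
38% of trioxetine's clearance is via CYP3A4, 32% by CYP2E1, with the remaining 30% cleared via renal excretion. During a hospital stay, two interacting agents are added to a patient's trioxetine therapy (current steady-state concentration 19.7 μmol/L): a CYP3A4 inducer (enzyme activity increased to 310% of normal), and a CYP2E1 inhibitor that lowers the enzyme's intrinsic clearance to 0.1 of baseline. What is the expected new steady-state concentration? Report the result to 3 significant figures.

CYP3A4: 0.38 × 3.1 = 1.178
CYP2E1: 0.32 × 0.1 = 0.032
Other: 0.3 (unchanged)
Relative clearance = 1.178 + 0.032 + 0.3 = 1.51.
New steady-state concentration = 19.7 / 1.51 = 13.0 μmol/L (concentration scales inversely with clearance).

13.0 μmol/L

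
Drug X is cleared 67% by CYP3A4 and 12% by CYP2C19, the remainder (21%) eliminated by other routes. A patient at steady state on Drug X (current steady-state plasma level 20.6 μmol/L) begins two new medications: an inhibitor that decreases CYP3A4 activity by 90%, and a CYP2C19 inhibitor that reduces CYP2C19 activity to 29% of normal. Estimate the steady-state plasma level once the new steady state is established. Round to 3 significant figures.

66.1 μmol/L

The CYP3A4 pathway (67% of clearance) is reduced to 0.1× activity: 0.67 × 0.1 = 0.067.
The CYP2C19 pathway (12% of clearance) falls to 0.29× activity: 0.12 × 0.29 = 0.0348.
The remaining 21% of clearance is unaffected.
Relative clearance = 0.067 + 0.0348 + 0.21 = 0.3118.
Steady-state plasma level ∝ 1/CL: new value = 20.6 / 0.3118 = 66.1 μmol/L.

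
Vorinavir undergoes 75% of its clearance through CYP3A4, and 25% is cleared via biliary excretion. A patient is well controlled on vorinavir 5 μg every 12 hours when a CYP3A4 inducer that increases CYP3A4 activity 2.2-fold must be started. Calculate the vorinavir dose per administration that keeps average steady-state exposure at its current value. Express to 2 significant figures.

The CYP3A4 pathway (75% of clearance) is boosted to 2.2× activity: 0.75 × 2.2 = 1.65.
The remaining 25% of clearance is unaffected.
CL_new/CL_old = 1.65 + 0.25 = 1.9.
Css,avg = (dose rate)/CL, so holding Css fixed requires dose ∝ CL: 5 × 1.9 = 9.5 μg.

9.5 μg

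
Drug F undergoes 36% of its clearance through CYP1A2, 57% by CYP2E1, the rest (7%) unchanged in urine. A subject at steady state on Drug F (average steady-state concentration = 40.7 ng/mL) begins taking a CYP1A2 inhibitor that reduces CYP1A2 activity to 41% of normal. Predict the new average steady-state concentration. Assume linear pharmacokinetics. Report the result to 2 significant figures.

52 ng/mL

The CYP1A2 pathway (36% of clearance) falls to 0.41× activity: 0.36 × 0.41 = 0.1476.
CYP2E1 (57%) and the residual 7% are unaffected.
New clearance relative to baseline: 0.1476 + 0.57 + 0.07 = 0.7876.
New average steady-state concentration = baseline ÷ relative clearance = 40.7 / 0.7876 = 52 ng/mL.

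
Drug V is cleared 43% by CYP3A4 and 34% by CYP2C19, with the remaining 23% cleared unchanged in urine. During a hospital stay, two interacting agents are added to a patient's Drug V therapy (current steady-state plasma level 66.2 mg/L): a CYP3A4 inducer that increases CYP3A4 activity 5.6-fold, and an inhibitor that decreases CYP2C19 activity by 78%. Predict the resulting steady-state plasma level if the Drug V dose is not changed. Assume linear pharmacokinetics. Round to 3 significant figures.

The CYP3A4 pathway (43% of clearance) is boosted to 5.6× activity: 0.43 × 5.6 = 2.408.
The CYP2C19 pathway (34% of clearance) is reduced to 0.22× activity: 0.34 × 0.22 = 0.0748.
The remaining 23% of clearance is unaffected.
CL_new/CL_old = 2.408 + 0.0748 + 0.23 = 2.7128.
Steady-state plasma level ∝ 1/CL: new value = 66.2 / 2.7128 = 24.4 mg/L.

24.4 mg/L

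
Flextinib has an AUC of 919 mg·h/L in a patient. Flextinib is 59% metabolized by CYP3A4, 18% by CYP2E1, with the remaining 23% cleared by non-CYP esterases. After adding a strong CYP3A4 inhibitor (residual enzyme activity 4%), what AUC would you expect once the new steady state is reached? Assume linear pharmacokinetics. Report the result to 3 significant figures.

CYP3A4: 0.59 × 0.04 = 0.0236
CYP2E1: 0.18 (unchanged)
Other: 0.23 (unchanged)
New clearance relative to baseline: 0.0236 + 0.18 + 0.23 = 0.4336.
With dosing unchanged, AUC scales as 1/CL: 919 / 0.4336 = 2.12 × 10³ mg·h/L.

2.12 × 10³ mg·h/L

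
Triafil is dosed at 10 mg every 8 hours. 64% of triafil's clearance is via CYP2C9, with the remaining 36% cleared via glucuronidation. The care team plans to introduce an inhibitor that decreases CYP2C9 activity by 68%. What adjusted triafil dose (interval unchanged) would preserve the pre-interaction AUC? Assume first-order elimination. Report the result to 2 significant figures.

5.6 mg

The CYP2C9 pathway (64% of clearance) drops to 0.32× activity: 0.64 × 0.32 = 0.2048.
The remaining 36% of clearance is unaffected.
CL_new/CL_old = 0.2048 + 0.36 = 0.5648.
Css,avg = (dose rate)/CL, so holding Css fixed requires dose ∝ CL: 10 × 0.5648 = 5.6 mg.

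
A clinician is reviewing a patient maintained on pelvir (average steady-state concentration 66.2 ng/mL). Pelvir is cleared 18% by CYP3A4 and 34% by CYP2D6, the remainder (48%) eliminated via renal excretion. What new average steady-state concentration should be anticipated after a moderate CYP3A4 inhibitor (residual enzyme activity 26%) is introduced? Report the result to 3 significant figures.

76.4 ng/mL

The CYP3A4 pathway (18% of clearance) falls to 0.26× activity: 0.18 × 0.26 = 0.0468.
CYP2D6 (34%) and the residual 48% are unaffected.
CL_new/CL_old = 0.0468 + 0.34 + 0.48 = 0.8668.
New average steady-state concentration = baseline ÷ relative clearance = 66.2 / 0.8668 = 76.4 ng/mL.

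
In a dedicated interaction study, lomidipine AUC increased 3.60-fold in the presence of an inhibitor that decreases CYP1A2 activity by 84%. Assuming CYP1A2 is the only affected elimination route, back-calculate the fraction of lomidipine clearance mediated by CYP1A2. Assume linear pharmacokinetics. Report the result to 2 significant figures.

Write x for the fraction cleared via CYP1A2. The observed AUC change means clearance fell to 1/3.60 = 0.2778 of baseline.
Only the CYP1A2 route changed, so 0.2778 = x·0.16 + (1 − x), giving x = 0.86.

0.86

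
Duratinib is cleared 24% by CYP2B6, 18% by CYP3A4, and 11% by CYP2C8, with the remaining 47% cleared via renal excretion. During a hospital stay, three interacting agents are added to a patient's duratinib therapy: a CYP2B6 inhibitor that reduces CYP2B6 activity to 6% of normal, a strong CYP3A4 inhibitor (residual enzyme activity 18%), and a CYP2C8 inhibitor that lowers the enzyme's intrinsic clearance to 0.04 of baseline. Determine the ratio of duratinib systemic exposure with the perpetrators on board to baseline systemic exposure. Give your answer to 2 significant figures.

1.9

The CYP2B6 pathway (24% of clearance) is reduced to 0.06× activity: 0.24 × 0.06 = 0.0144.
The CYP3A4 pathway (18% of clearance) drops to 0.18× activity: 0.18 × 0.18 = 0.0324.
The CYP2C8 pathway (11% of clearance) drops to 0.04× activity: 0.11 × 0.04 = 0.0044.
The remaining 47% of clearance is unaffected.
New clearance relative to baseline: 0.0144 + 0.0324 + 0.0044 + 0.47 = 0.5212.
Systemic exposure ∝ 1/CL: fold-change = 1 / 0.5212 = 1.9.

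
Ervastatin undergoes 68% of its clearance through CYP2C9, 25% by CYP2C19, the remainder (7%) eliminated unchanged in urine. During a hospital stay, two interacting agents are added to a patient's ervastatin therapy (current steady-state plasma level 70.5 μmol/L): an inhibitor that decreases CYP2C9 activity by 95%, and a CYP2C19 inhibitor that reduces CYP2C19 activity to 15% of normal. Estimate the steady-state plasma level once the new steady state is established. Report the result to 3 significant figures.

498 μmol/L

The CYP2C9 pathway (68% of clearance) drops to 0.05× activity: 0.68 × 0.05 = 0.034.
The CYP2C19 pathway (25% of clearance) drops to 0.15× activity: 0.25 × 0.15 = 0.0375.
The remaining 7% of clearance is unaffected.
New clearance relative to baseline: 0.034 + 0.0375 + 0.07 = 0.1415.
Steady-state plasma level ∝ 1/CL: new value = 70.5 / 0.1415 = 498 μmol/L.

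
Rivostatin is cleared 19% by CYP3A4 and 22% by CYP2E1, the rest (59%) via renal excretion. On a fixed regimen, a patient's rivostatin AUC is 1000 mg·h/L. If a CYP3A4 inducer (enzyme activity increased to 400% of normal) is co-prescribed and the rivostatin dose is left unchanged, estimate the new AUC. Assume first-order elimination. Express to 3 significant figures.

637 mg·h/L

The CYP3A4 pathway (19% of clearance) increases to 4× activity: 0.19 × 4 = 0.76.
CYP2E1 (22%) and the residual 59% are unaffected.
CL_new/CL_old = 0.76 + 0.22 + 0.59 = 1.57.
With dosing unchanged, AUC scales as 1/CL: 1000 / 1.57 = 637 mg·h/L.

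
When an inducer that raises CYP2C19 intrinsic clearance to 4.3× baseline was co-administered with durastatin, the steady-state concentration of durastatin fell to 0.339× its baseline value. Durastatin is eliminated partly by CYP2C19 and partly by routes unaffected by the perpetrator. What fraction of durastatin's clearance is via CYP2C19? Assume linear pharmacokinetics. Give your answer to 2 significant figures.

0.59

Write x for the fraction cleared via CYP2C19. The observed steady-state concentration change means clearance rose to 1/0.339 = 2.95 of baseline.
Setting x·4.3 + (1 − x) = 2.95 and solving: x = (2.95 − 1)/(4.3 − 1) = 0.59.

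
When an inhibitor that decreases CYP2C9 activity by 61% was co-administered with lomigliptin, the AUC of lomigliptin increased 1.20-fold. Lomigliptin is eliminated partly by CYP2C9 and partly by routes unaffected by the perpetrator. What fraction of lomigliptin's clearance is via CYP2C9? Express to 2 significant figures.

0.27

Call the CYP2C9 fraction fm. After the interaction, CL_new/CL_old = fm × 0.39 + (1 − fm).
AUC ratio = 1 / (new CL fraction), so new CL fraction = 1 / 1.20 = 0.8333.
fm × 0.39 + 1 − fm = 0.8333  ⇒  fm × (0.39 − 1) = −0.1667  ⇒  fm = 0.27.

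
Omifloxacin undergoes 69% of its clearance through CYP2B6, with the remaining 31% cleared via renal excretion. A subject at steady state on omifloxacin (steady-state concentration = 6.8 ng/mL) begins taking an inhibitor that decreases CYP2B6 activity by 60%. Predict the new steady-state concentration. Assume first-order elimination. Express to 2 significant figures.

12 ng/mL

CYP2B6: 0.69 × 0.4 = 0.276
Other: 0.31 (unchanged)
New clearance relative to baseline: 0.276 + 0.31 = 0.586.
Steady-state concentration ∝ 1/CL, so new value = 6.8 / 0.586 = 12 ng/mL.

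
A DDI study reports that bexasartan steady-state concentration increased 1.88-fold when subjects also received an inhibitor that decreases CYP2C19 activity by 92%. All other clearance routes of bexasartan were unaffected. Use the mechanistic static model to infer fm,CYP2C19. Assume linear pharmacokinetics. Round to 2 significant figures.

CL'/CL = 1 / 1.88 = 0.5319
0.08·fm + (1 − fm) = 0.5319
fm = (0.5319 − 1) / (0.08 − 1) = 0.51

0.51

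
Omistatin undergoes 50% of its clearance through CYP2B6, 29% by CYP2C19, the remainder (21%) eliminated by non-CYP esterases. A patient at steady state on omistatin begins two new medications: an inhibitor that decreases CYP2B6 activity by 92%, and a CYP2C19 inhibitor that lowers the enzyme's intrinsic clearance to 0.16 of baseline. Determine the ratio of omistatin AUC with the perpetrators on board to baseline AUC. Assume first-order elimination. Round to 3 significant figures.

CYP2B6: 0.5 × 0.08 = 0.04
CYP2C19: 0.29 × 0.16 = 0.0464
Other: 0.21 (unchanged)
Relative clearance = 0.04 + 0.0464 + 0.21 = 0.2964.
Because AUC varies inversely with clearance, the combined effect is 1 / 0.2964 = 3.37.

3.37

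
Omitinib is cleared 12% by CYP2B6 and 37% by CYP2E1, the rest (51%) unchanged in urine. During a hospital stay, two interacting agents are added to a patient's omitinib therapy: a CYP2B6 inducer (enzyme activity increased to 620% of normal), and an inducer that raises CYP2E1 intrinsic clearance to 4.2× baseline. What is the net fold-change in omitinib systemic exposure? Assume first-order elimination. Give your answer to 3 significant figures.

The CYP2B6 pathway (12% of clearance) increases to 6.2× activity: 0.12 × 6.2 = 0.744.
The CYP2E1 pathway (37% of clearance) increases to 4.2× activity: 0.37 × 4.2 = 1.554.
Non-CYP routes (51%) are unchanged.
New clearance relative to baseline: 0.744 + 1.554 + 0.51 = 2.808.
Systemic exposure ∝ 1/CL: fold-change = 1 / 2.808 = 0.356.

0.356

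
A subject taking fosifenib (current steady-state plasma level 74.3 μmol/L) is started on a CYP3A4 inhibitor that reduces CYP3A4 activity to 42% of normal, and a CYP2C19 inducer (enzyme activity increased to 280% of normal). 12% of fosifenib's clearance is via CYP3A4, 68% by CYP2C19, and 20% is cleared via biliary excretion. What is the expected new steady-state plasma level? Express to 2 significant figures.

34 μmol/L

The CYP3A4 pathway (12% of clearance) falls to 0.42× activity: 0.12 × 0.42 = 0.0504.
The CYP2C19 pathway (68% of clearance) is boosted to 2.8× activity: 0.68 × 2.8 = 1.904.
The remaining 20% of clearance is unaffected.
New clearance relative to baseline: 0.0504 + 1.904 + 0.2 = 2.1544.
Steady-state plasma level ∝ 1/CL: new value = 74.3 / 2.1544 = 34 μmol/L.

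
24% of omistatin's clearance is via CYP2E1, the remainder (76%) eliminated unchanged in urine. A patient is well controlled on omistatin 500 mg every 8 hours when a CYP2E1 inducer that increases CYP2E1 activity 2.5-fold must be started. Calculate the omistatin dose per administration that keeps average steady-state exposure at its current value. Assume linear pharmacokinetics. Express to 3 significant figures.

The CYP2E1 pathway (24% of clearance) rises to 2.5× activity: 0.24 × 2.5 = 0.6.
Non-CYP routes (76%) are unchanged.
CL_new/CL_old = 0.6 + 0.76 = 1.36.
Exposure is unchanged when dose changes in proportion to clearance. New dose = 500 mg × 1.36 = 680 mg.

680 mg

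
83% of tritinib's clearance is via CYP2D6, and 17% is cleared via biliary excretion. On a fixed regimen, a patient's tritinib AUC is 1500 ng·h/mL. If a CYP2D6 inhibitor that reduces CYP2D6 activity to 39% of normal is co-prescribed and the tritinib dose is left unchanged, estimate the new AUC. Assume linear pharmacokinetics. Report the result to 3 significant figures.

3.04 × 10³ ng·h/mL

CYP2D6: 0.83 × 0.39 = 0.3237
Other: 0.17 (unchanged)
New clearance relative to baseline: 0.3237 + 0.17 = 0.4937.
New AUC = baseline ÷ relative clearance = 1500 / 0.4937 = 3.04 × 10³ ng·h/mL.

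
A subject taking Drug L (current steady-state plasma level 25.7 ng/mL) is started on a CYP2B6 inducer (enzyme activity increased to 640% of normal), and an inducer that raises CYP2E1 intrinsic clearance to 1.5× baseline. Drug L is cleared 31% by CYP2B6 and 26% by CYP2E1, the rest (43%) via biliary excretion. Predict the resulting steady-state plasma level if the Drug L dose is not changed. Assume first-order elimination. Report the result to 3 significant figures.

The CYP2B6 pathway (31% of clearance) is boosted to 6.4× activity: 0.31 × 6.4 = 1.984.
The CYP2E1 pathway (26% of clearance) is boosted to 1.5× activity: 0.26 × 1.5 = 0.39.
The remaining 43% of clearance is unaffected.
New clearance relative to baseline: 1.984 + 0.39 + 0.43 = 2.804.
Steady-state plasma level ∝ 1/CL: new value = 25.7 / 2.804 = 9.17 ng/mL.

9.17 ng/mL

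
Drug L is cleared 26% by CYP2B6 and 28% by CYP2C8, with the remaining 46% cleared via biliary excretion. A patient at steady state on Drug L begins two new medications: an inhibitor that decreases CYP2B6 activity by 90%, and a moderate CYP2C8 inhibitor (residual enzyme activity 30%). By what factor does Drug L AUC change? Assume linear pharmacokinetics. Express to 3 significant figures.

The CYP2B6 pathway (26% of clearance) drops to 0.1× activity: 0.26 × 0.1 = 0.026.
The CYP2C8 pathway (28% of clearance) falls to 0.3× activity: 0.28 × 0.3 = 0.084.
Non-CYP routes (46%) are unchanged.
New clearance relative to baseline: 0.026 + 0.084 + 0.46 = 0.57.
AUC ∝ 1/CL: fold-change = 1 / 0.57 = 1.75.

1.75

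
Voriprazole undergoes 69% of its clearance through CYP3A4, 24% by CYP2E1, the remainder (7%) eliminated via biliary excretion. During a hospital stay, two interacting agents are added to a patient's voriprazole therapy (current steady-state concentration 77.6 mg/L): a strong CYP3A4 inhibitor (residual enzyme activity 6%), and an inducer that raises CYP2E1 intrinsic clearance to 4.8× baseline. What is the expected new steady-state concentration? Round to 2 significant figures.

61 mg/L

The CYP3A4 pathway (69% of clearance) is reduced to 0.06× activity: 0.69 × 0.06 = 0.0414.
The CYP2E1 pathway (24% of clearance) increases to 4.8× activity: 0.24 × 4.8 = 1.152.
Non-CYP routes (7%) are unchanged.
New clearance relative to baseline: 0.0414 + 1.152 + 0.07 = 1.2634.
New steady-state concentration = 77.6 / 1.2634 = 61 mg/L (concentration scales inversely with clearance).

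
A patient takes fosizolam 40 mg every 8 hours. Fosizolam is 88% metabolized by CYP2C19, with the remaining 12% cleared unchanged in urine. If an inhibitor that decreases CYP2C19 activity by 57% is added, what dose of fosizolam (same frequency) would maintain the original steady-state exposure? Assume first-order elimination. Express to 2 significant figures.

20 mg

The CYP2C19 pathway (88% of clearance) falls to 0.43× activity: 0.88 × 0.43 = 0.3784.
The remaining 12% of clearance is unaffected.
CL_new/CL_old = 0.3784 + 0.12 = 0.4984.
Exposure is unchanged when dose changes in proportion to clearance. New dose = 40 mg × 0.4984 = 20 mg.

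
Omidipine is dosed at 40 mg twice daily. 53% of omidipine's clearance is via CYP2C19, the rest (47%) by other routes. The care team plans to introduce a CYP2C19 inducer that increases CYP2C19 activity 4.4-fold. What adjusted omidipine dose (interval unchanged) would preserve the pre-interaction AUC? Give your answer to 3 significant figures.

112 mg

The CYP2C19 pathway (53% of clearance) is boosted to 4.4× activity: 0.53 × 4.4 = 2.332.
The remaining 47% of clearance is unaffected.
CL_new/CL_old = 2.332 + 0.47 = 2.802.
Exposure is unchanged when dose changes in proportion to clearance. New dose = 40 mg × 2.802 = 112 mg.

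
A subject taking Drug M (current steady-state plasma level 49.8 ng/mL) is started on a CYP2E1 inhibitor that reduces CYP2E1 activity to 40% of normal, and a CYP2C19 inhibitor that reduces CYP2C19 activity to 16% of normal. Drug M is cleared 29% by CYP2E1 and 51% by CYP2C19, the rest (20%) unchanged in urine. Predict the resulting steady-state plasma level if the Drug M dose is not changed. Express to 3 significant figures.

125 ng/mL

The CYP2E1 pathway (29% of clearance) falls to 0.4× activity: 0.29 × 0.4 = 0.116.
The CYP2C19 pathway (51% of clearance) drops to 0.16× activity: 0.51 × 0.16 = 0.0816.
The remaining 20% of clearance is unaffected.
New clearance relative to baseline: 0.116 + 0.0816 + 0.2 = 0.3976.
Dividing the baseline by the relative clearance: 49.8 / 0.3976 = 125 ng/mL.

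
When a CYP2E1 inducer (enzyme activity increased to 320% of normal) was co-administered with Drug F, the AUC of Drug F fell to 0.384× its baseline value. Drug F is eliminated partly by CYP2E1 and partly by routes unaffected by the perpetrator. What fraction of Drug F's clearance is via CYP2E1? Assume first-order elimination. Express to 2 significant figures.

Let x = fm,CYP2E1. Because AUC ∝ 1/CL, relative clearance rose to 1/0.384 = 2.604.
Setting x·3.2 + (1 − x) = 2.604 and solving: x = (2.604 − 1)/(3.2 − 1) = 0.73.

0.73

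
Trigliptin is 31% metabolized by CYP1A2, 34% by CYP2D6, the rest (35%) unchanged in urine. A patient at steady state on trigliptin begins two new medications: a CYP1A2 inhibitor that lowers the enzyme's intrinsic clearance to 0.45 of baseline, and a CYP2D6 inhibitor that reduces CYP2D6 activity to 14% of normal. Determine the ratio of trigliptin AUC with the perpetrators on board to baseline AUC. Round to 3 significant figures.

The CYP1A2 pathway (31% of clearance) is reduced to 0.45× activity: 0.31 × 0.45 = 0.1395.
The CYP2D6 pathway (34% of clearance) falls to 0.14× activity: 0.34 × 0.14 = 0.0476.
Non-CYP routes (35%) are unchanged.
Relative clearance = 0.1395 + 0.0476 + 0.35 = 0.5371.
Net AUC ratio = 1 / 0.5371 = 1.86.

1.86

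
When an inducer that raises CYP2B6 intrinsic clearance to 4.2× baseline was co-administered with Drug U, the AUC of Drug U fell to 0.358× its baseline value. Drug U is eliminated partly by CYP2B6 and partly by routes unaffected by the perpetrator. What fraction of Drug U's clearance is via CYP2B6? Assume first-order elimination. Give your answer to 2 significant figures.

Write x for the fraction cleared via CYP2B6. The observed AUC change means clearance rose to 1/0.358 = 2.793 of baseline.
Only the CYP2B6 route changed, so 2.793 = x·4.2 + (1 − x), giving x = 0.56.

0.56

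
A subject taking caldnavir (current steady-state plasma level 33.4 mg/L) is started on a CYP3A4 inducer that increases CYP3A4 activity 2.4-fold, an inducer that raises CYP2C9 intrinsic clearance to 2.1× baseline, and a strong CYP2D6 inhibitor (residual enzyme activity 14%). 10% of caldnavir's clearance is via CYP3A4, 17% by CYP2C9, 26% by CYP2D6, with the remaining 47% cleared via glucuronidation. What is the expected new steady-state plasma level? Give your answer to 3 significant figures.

30.3 mg/L

CYP3A4: 0.1 × 2.4 = 0.24
CYP2C9: 0.17 × 2.1 = 0.357
CYP2D6: 0.26 × 0.14 = 0.0364
Other: 0.47 (unchanged)
Relative clearance = 0.24 + 0.357 + 0.0364 + 0.47 = 1.1034.
New steady-state plasma level = 33.4 / 1.1034 = 30.3 mg/L (concentration scales inversely with clearance).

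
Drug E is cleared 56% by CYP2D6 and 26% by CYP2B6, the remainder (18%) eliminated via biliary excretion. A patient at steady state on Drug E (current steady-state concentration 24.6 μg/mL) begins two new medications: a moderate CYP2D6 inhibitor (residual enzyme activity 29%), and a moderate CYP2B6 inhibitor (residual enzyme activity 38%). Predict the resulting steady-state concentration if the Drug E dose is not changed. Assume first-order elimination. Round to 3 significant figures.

55.8 μg/mL

The CYP2D6 pathway (56% of clearance) is reduced to 0.29× activity: 0.56 × 0.29 = 0.1624.
The CYP2B6 pathway (26% of clearance) is reduced to 0.38× activity: 0.26 × 0.38 = 0.0988.
Non-CYP routes (18%) are unchanged.
New clearance relative to baseline: 0.1624 + 0.0988 + 0.18 = 0.4412.
New steady-state concentration = 24.6 / 0.4412 = 55.8 μg/mL (concentration scales inversely with clearance).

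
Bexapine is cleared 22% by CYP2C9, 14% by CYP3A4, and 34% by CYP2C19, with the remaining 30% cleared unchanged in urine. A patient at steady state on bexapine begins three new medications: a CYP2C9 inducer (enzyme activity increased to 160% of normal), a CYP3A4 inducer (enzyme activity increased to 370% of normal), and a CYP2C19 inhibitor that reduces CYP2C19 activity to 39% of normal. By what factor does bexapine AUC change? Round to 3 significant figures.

The CYP2C9 pathway (22% of clearance) rises to 1.6× activity: 0.22 × 1.6 = 0.352.
The CYP3A4 pathway (14% of clearance) increases to 3.7× activity: 0.14 × 3.7 = 0.518.
The CYP2C19 pathway (34% of clearance) is reduced to 0.39× activity: 0.34 × 0.39 = 0.1326.
The remaining 30% of clearance is unaffected.
New clearance relative to baseline: 0.352 + 0.518 + 0.1326 + 0.3 = 1.3026.
Net AUC ratio = 1 / 1.3026 = 0.768.

0.768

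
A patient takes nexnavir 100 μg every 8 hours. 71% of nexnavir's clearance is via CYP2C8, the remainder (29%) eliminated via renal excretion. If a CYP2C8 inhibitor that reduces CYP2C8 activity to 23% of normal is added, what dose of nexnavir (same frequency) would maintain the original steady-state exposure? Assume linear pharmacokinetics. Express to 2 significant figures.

45 μg

The CYP2C8 pathway (71% of clearance) is reduced to 0.23× activity: 0.71 × 0.23 = 0.1633.
Non-CYP routes (29%) are unchanged.
Relative clearance = 0.1633 + 0.29 = 0.4533.
To maintain the same steady-state level, dose must scale with clearance: new dose = 100 × 0.4533 = 45 μg.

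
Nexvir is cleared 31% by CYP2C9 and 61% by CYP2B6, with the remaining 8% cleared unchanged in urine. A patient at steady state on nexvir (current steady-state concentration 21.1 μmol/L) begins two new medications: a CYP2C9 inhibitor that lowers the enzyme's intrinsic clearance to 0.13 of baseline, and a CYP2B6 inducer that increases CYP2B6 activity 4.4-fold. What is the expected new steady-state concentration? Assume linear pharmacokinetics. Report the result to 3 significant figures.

7.52 μmol/L

The CYP2C9 pathway (31% of clearance) is reduced to 0.13× activity: 0.31 × 0.13 = 0.0403.
The CYP2B6 pathway (61% of clearance) is boosted to 4.4× activity: 0.61 × 4.4 = 2.684.
Non-CYP routes (8%) are unchanged.
New clearance relative to baseline: 0.0403 + 2.684 + 0.08 = 2.8043.
Steady-state concentration ∝ 1/CL: new value = 21.1 / 2.8043 = 7.52 μmol/L.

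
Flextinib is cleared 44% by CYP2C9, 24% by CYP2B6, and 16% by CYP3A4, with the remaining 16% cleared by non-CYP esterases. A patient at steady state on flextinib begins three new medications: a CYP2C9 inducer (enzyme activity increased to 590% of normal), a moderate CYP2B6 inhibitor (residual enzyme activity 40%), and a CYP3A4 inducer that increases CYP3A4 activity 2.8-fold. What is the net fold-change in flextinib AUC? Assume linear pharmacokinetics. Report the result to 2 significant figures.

The CYP2C9 pathway (44% of clearance) increases to 5.9× activity: 0.44 × 5.9 = 2.596.
The CYP2B6 pathway (24% of clearance) drops to 0.4× activity: 0.24 × 0.4 = 0.096.
The CYP3A4 pathway (16% of clearance) increases to 2.8× activity: 0.16 × 2.8 = 0.448.
Non-CYP routes (16%) are unchanged.
Relative clearance = 2.596 + 0.096 + 0.448 + 0.16 = 3.3.
Net AUC ratio = 1 / 3.3 = 0.30.

0.30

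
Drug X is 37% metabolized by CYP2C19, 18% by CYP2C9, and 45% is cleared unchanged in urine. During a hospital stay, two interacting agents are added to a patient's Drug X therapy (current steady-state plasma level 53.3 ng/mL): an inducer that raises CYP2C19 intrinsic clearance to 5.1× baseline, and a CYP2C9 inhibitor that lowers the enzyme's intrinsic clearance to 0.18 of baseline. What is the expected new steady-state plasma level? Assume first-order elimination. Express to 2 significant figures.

The CYP2C19 pathway (37% of clearance) increases to 5.1× activity: 0.37 × 5.1 = 1.887.
The CYP2C9 pathway (18% of clearance) falls to 0.18× activity: 0.18 × 0.18 = 0.0324.
Non-CYP routes (45%) are unchanged.
Relative clearance = 1.887 + 0.0324 + 0.45 = 2.3694.
Steady-state plasma level ∝ 1/CL: new value = 53.3 / 2.3694 = 22 ng/mL.

22 ng/mL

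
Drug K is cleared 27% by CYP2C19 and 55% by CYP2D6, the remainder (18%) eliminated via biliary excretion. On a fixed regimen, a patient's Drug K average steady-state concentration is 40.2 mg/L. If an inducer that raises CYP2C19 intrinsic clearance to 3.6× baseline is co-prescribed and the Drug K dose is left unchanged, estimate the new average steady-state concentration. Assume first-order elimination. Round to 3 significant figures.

CYP2C19: 0.27 × 3.6 = 0.972
CYP2D6: 0.55 (unchanged)
Other: 0.18 (unchanged)
New clearance relative to baseline: 0.972 + 0.55 + 0.18 = 1.702.
With dosing unchanged, average steady-state concentration scales as 1/CL: 40.2 / 1.702 = 23.6 mg/L.

23.6 mg/L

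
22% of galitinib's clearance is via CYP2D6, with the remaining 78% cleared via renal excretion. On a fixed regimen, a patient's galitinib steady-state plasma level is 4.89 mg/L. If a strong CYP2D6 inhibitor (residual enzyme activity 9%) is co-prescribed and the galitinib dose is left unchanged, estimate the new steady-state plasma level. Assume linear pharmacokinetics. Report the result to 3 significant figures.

The CYP2D6 pathway (22% of clearance) drops to 0.09× activity: 0.22 × 0.09 = 0.0198.
Non-CYP routes (78%) are unchanged.
New clearance relative to baseline: 0.0198 + 0.78 = 0.7998.
Steady-state plasma level ∝ 1/CL, so new value = 4.89 / 0.7998 = 6.11 mg/L.

6.11 mg/L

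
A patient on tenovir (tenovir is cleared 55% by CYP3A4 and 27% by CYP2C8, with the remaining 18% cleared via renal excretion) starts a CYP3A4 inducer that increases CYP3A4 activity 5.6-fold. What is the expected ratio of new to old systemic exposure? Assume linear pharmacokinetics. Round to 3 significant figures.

The CYP3A4 pathway (55% of clearance) is boosted to 5.6× activity: 0.55 × 5.6 = 3.08.
CYP2C8 (27%) and the residual 18% are unaffected.
CL_new/CL_old = 3.08 + 0.27 + 0.18 = 3.53.
Systemic exposure is inversely proportional to clearance, so the fold-change is 1 / 3.53 = 0.283.

0.283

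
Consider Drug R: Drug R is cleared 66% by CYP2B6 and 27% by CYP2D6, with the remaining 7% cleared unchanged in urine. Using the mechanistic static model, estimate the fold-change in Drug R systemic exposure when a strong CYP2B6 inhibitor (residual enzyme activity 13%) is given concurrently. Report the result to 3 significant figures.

CYP2B6: 0.66 × 0.13 = 0.0858
CYP2D6: 0.27 (unchanged)
Other: 0.07 (unchanged)
Relative clearance = 0.0858 + 0.27 + 0.07 = 0.4258.
Systemic exposure ratio = CL_old/CL_new = 1 / 0.4258 = 2.35.

2.35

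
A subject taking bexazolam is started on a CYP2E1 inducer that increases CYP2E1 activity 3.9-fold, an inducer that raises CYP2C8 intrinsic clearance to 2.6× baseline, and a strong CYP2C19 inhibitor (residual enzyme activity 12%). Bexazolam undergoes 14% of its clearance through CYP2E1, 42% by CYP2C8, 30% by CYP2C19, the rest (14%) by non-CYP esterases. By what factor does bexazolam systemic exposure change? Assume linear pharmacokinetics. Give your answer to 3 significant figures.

The CYP2E1 pathway (14% of clearance) increases to 3.9× activity: 0.14 × 3.9 = 0.546.
The CYP2C8 pathway (42% of clearance) is boosted to 2.6× activity: 0.42 × 2.6 = 1.092.
The CYP2C19 pathway (30% of clearance) falls to 0.12× activity: 0.3 × 0.12 = 0.036.
Non-CYP routes (14%) are unchanged.
CL_new/CL_old = 0.546 + 1.092 + 0.036 + 0.14 = 1.814.
Net systemic exposure ratio = 1 / 1.814 = 0.551.

0.551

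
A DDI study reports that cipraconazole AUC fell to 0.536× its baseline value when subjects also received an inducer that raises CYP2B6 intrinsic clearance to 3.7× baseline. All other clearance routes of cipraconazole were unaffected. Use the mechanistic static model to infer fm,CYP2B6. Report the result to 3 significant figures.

0.321

CL'/CL = 1 / 0.536 = 1.866
3.7·fm + (1 − fm) = 1.866
fm = (1.866 − 1) / (3.7 − 1) = 0.321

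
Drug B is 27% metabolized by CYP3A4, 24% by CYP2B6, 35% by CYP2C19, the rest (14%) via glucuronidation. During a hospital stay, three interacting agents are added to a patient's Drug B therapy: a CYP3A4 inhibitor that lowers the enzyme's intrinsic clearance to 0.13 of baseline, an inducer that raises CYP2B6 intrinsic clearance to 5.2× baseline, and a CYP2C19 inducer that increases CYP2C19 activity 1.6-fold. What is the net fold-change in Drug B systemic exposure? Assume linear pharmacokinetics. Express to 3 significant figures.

0.504

CYP3A4: 0.27 × 0.13 = 0.0351
CYP2B6: 0.24 × 5.2 = 1.248
CYP2C19: 0.35 × 1.6 = 0.56
Other: 0.14 (unchanged)
CL_new/CL_old = 0.0351 + 1.248 + 0.56 + 0.14 = 1.9831.
Systemic exposure ∝ 1/CL: fold-change = 1 / 1.9831 = 0.504.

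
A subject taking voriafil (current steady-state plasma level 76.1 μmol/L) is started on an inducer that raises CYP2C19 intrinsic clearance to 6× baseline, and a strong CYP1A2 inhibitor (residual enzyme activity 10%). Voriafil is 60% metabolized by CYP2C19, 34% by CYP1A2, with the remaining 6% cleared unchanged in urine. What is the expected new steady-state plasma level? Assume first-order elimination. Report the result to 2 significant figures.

CYP2C19: 0.6 × 6 = 3.6
CYP1A2: 0.34 × 0.1 = 0.034
Other: 0.06 (unchanged)
Relative clearance = 3.6 + 0.034 + 0.06 = 3.694.
Dividing the baseline by the relative clearance: 76.1 / 3.694 = 21 μmol/L.

21 μmol/L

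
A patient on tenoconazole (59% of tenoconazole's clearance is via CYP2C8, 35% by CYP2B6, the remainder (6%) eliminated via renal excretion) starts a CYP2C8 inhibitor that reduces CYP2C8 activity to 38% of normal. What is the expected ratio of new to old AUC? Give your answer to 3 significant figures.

1.58

The CYP2C8 pathway (59% of clearance) is reduced to 0.38× activity: 0.59 × 0.38 = 0.2242.
CYP2B6 (35%) and the residual 6% are unaffected.
Relative clearance = 0.2242 + 0.35 + 0.06 = 0.6342.
Since AUC ∝ 1/CL, the ratio is 1 / 0.6342 = 1.58.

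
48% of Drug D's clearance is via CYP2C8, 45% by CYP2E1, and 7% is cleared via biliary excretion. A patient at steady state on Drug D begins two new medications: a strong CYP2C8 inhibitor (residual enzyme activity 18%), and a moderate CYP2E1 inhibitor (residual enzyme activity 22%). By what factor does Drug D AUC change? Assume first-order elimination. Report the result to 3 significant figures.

The CYP2C8 pathway (48% of clearance) drops to 0.18× activity: 0.48 × 0.18 = 0.0864.
The CYP2E1 pathway (45% of clearance) is reduced to 0.22× activity: 0.45 × 0.22 = 0.099.
Non-CYP routes (7%) are unchanged.
New clearance relative to baseline: 0.0864 + 0.099 + 0.07 = 0.2554.
AUC ∝ 1/CL: fold-change = 1 / 0.2554 = 3.92.

3.92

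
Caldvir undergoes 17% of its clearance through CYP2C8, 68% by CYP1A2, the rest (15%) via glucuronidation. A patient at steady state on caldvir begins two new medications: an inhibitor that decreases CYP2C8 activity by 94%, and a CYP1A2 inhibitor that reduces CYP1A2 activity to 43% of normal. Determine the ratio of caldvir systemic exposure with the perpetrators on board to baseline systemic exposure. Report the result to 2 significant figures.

2.2

CYP2C8: 0.17 × 0.06 = 0.0102
CYP1A2: 0.68 × 0.43 = 0.2924
Other: 0.15 (unchanged)
CL_new/CL_old = 0.0102 + 0.2924 + 0.15 = 0.4526.
Because systemic exposure varies inversely with clearance, the combined effect is 1 / 0.4526 = 2.2.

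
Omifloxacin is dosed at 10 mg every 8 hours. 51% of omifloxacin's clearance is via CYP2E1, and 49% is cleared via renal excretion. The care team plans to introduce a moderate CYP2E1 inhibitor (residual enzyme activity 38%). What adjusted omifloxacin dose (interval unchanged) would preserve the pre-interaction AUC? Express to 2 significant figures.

The CYP2E1 pathway (51% of clearance) falls to 0.38× activity: 0.51 × 0.38 = 0.1938.
Non-CYP routes (49%) are unchanged.
New clearance relative to baseline: 0.1938 + 0.49 = 0.6838.
Css,avg = (dose rate)/CL, so holding Css fixed requires dose ∝ CL: 10 × 0.6838 = 6.8 mg.

6.8 mg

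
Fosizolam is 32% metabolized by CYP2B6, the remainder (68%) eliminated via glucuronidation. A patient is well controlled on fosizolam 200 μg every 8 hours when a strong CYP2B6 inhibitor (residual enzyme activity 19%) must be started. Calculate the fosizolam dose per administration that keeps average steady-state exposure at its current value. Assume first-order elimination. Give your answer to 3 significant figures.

The CYP2B6 pathway (32% of clearance) drops to 0.19× activity: 0.32 × 0.19 = 0.0608.
The remaining 68% of clearance is unaffected.
CL_new/CL_old = 0.0608 + 0.68 = 0.7408.
Css,avg = (dose rate)/CL, so holding Css fixed requires dose ∝ CL: 200 × 0.7408 = 148 μg.

148 μg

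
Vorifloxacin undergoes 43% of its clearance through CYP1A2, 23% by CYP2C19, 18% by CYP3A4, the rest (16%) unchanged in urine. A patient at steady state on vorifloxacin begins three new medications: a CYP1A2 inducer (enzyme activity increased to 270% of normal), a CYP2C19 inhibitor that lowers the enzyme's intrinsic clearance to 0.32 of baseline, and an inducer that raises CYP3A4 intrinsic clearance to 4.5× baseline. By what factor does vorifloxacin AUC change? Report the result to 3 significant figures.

The CYP1A2 pathway (43% of clearance) rises to 2.7× activity: 0.43 × 2.7 = 1.161.
The CYP2C19 pathway (23% of clearance) drops to 0.32× activity: 0.23 × 0.32 = 0.0736.
The CYP3A4 pathway (18% of clearance) is boosted to 4.5× activity: 0.18 × 4.5 = 0.81.
The remaining 16% of clearance is unaffected.
New clearance relative to baseline: 1.161 + 0.0736 + 0.81 + 0.16 = 2.2046.
Net AUC ratio = 1 / 2.2046 = 0.454.

0.454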